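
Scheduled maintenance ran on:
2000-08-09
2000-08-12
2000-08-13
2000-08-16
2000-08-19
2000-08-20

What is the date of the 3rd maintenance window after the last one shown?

Gaps: 3, 1, 3, 3, 1 days — not constant, but cyclic with period 3.
The events fall on every Wednesday, Saturday and Sunday.
Next Wednesday: 2000-08-23.
Next Saturday: 2000-08-26.
The following Sunday is 2000-08-27.

2000-08-27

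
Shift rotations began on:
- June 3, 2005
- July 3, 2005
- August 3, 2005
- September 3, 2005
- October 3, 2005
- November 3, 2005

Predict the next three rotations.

December 3, 2005; January 3, 2006; February 3, 2006

Each date is the 3rd; the gaps (30, 31, 31, 30, 31) track the month lengths.
The rule is the 3rd of each month.
Next: December 2005 → December 3, 2005.
Next: January 2006 → January 3, 2006.
February 2006: February 3, 2006.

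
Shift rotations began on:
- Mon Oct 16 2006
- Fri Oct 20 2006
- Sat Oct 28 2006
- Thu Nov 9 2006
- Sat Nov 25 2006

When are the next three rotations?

The spacing grows by 4 each time: 4, 8, 12, 16 days.
Next gap: 20 days. Sat Nov 25 2006 + 20 days = Fri Dec 15 2006.
Next gap: 24 days. Fri Dec 15 2006 + 24 days = Mon Jan 8 2007.
Next gap: 28 days. Mon Jan 8 2007 + 28 days = Mon Feb 5 2007.

Fri Dec 15 2006, Mon Jan 8 2007, Mon Feb 5 2007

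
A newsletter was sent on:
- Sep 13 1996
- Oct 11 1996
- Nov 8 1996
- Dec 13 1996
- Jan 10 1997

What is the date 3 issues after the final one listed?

Gaps: 28, 28, 35, 28 days — a mix of 28 and 35. Every date is a Friday.
Each is the 2nd Friday of its month.
2nd Friday of February 1997: Feb 14 1997.
March 1997 — 2nd Friday is Mar 14 1997.
2nd Friday of April 1997: Apr 11 1997.

Apr 11 1997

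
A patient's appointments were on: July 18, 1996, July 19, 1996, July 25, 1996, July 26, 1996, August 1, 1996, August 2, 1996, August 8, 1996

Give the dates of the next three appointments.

August 9, 1996; August 15, 1996; August 16, 1996

Every event lands on a Thursday or Friday (gaps cycle 1, 6, 1, 6, 1, 6).
So the schedule is: every Thursday and Friday.
The following Friday is August 9, 1996.
Next Thursday: August 15, 1996.
Next Friday: August 16, 1996.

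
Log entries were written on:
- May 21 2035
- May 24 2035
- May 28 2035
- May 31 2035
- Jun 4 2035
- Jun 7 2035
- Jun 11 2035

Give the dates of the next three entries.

Every event lands on a Monday or Thursday (gaps cycle 3, 4, 3, 4, 3, 4).
So the schedule is: every Monday and Thursday.
The following Thursday is Jun 14 2035.
Next Monday: Jun 18 2035.
Next Thursday: Jun 21 2035.

Jun 14 2035, Jun 18 2035, Jun 21 2035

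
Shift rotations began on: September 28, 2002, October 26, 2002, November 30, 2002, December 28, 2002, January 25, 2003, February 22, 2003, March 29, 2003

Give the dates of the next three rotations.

These are Saturdays with 28, 35, 28, 28, 28, 35-day gaps.
Each is the final Saturday of its month — November 30, 2002 is past the 28th, so '4th Saturday' doesn't fit.
Last Saturday of April 2003: April 26, 2003.
May 2003 ends with Saturday May 31, 2003.
June 2003 ends with Saturday June 28, 2003.

April 26, 2003; May 31, 2003; June 28, 2003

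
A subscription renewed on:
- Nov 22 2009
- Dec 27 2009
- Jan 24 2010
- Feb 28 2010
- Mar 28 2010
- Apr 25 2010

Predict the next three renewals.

All dates are Sundays, 35, 28, 35, 28, 28 days apart.
Specifically, the 4th Sunday of each month.
4th Sunday of May 2010: May 23 2010.
4th Sunday of June 2010: Jun 27 2010.
July 2010 — 4th Sunday is Jul 25 2010.

May 23 2010, Jun 27 2010, Jul 25 2010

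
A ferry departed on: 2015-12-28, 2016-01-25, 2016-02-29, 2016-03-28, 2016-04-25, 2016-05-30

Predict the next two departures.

These are Mondays with 28, 35, 28, 28, 35-day gaps.
Each is the final Monday of its month — 2016-02-29 is past the 28th, so '4th Monday' doesn't fit.
June 2016 ends with Monday 2016-06-27.
Last Monday of July 2016: 2016-07-25.

2016-06-27, 2016-07-25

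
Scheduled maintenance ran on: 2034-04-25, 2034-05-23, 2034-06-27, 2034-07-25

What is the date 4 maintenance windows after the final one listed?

2034-11-28

All dates are Tuesdays, 28, 35, 28 days apart.
Specifically, the 4th Tuesday of each month.
August 2034 — 4th Tuesday is 2034-08-22.
4th Tuesday of September 2034: 2034-09-26.
October 2034 — 4th Tuesday is 2034-10-24.
4th Tuesday of November 2034: 2034-11-28.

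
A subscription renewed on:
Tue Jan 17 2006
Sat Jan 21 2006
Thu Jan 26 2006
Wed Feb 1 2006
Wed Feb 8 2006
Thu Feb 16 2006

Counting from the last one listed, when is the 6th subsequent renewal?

Intervals are 4, 5, 6, 7, 8 days — an arithmetic progression with common difference 1.
Next gap: 9 days. Thu Feb 16 2006 + 9 days = Sat Feb 25 2006.
Next gap: 10 days. Sat Feb 25 2006 + 10 days = Tue Mar 7 2006.
Next gap: 11 days. Tue Mar 7 2006 + 11 days = Sat Mar 18 2006.
Next gap: 12 days. Sat Mar 18 2006 + 12 days = Thu Mar 30 2006.
Next gap: 13 days. Thu Mar 30 2006 + 13 days = Wed Apr 12 2006.
Next gap: 14 days. Wed Apr 12 2006 + 14 days = Wed Apr 26 2006.

Wed Apr 26 2006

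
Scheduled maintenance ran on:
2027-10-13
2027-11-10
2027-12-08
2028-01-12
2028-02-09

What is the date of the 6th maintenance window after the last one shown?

Gaps: 28, 28, 35, 28 days — a mix of 28 and 35. Every date is a Wednesday.
Each is the 2nd Wednesday of its month.
March 2028 — 2nd Wednesday is 2028-03-08.
2nd Wednesday of April 2028: 2028-04-12.
2nd Wednesday of May 2028: 2028-05-10.
2nd Wednesday of June 2028: 2028-06-14.
July 2028 — 2nd Wednesday is 2028-07-12.
2nd Wednesday of August 2028: 2028-08-09.

2028-08-09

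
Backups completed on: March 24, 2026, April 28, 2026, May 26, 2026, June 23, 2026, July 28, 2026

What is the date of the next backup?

Gaps: 35, 28, 28, 35 days — a mix of 28 and 35. Every date is a Tuesday.
Each is the 4th Tuesday of its month.
4th Tuesday of August 2026: August 25, 2026.

August 25, 2026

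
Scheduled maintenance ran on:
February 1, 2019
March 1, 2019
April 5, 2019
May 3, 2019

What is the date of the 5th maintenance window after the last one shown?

October 4, 2019

All dates are Fridays, 28, 35, 28 days apart.
Specifically, the 1st Friday of each month.
1st Friday of June 2019: June 7, 2019.
1st Friday of July 2019: July 5, 2019.
August 2019 — 1st Friday is August 2, 2019.
September 2019 — 1st Friday is September 6, 2019.
October 2019 — 1st Friday is October 4, 2019.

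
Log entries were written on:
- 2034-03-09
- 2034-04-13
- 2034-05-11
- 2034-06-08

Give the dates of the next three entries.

2034-07-13, 2034-08-10, 2034-09-14

These are Thursdays at 28- or 35-day spacing (35, 28, 28).
The pattern: 2nd Thursday of the month.
July 2034 — 2nd Thursday is 2034-07-13.
August 2034 — 2nd Thursday is 2034-08-10.
September 2034 — 2nd Thursday is 2034-09-14.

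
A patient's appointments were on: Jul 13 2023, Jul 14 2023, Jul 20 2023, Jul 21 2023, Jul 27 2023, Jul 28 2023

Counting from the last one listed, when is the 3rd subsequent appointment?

Every event lands on a Thursday or Friday (gaps cycle 1, 6, 1, 6, 1).
So the schedule is: every Thursday and Friday.
Next Thursday: Aug 3 2023.
Next Friday: Aug 4 2023.
Next Thursday: Aug 10 2023.

Aug 10 2023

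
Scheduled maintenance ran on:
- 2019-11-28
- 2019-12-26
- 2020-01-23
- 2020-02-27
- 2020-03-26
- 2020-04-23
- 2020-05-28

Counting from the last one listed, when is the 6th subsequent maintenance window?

These are Thursdays at 28- or 35-day spacing (28, 28, 35, 28, 28, 35).
The pattern: 4th Thursday of the month.
June 2020 — 4th Thursday is 2020-06-25.
July 2020 — 4th Thursday is 2020-07-23.
4th Thursday of August 2020: 2020-08-27.
September 2020 — 4th Thursday is 2020-09-24.
October 2020 — 4th Thursday is 2020-10-22.
November 2020 — 4th Thursday is 2020-11-26.

2020-11-26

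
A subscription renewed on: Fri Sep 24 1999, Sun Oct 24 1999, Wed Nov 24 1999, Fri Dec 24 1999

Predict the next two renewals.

Mon Jan 24 2000, Thu Feb 24 2000

Each date is the 24th; the gaps (30, 31, 30) track the month lengths.
The rule is the 24th of each month.
Next: January 2000 → Mon Jan 24 2000.
Next: February 2000 → Thu Feb 24 2000.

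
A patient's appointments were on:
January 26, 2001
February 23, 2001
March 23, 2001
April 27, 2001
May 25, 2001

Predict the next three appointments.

June 22, 2001; July 27, 2001; August 24, 2001

These are Fridays at 28- or 35-day spacing (28, 28, 35, 28).
The pattern: 4th Friday of the month.
4th Friday of June 2001: June 22, 2001.
4th Friday of July 2001: July 27, 2001.
4th Friday of August 2001: August 24, 2001.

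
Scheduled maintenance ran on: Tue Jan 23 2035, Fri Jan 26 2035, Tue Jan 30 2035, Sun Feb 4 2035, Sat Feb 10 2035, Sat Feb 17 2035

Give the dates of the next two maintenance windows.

Gaps: 3, 4, 5, 6, 7 days — each gap is 1 larger than the previous one.
Next gap: 8 days. Sat Feb 17 2035 + 8 days = Sun Feb 25 2035.
Next gap: 9 days. Sun Feb 25 2035 + 9 days = Tue Mar 6 2035.

Sun Feb 25 2035, Tue Mar 6 2035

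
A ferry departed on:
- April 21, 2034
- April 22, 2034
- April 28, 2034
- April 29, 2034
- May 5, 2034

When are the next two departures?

The gap pattern 1, 6, 1, 6 repeats every 2 events.
These are the Fridays and Saturdays of each week.
Next Saturday: May 6, 2034.
The following Friday is May 12, 2034.

May 6, 2034; May 12, 2034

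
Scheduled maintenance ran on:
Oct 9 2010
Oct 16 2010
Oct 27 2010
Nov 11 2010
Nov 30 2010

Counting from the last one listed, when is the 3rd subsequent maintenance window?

The spacing grows by 4 each time: 7, 11, 15, 19 days.
Next gap: 23 days. Nov 30 2010 + 23 days = Dec 23 2010.
Next gap: 27 days. Dec 23 2010 + 27 days = Jan 19 2011.
Next gap: 31 days. Jan 19 2011 + 31 days = Feb 19 2011.

Feb 19 2011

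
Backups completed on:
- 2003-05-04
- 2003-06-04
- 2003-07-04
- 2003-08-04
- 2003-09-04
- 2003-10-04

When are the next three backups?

2003-11-04, 2003-12-04, 2004-01-04

Each date is the 4th; the gaps (31, 30, 31, 31, 30) track the month lengths.
The rule is the 4th of each month.
November 2003: 2003-11-04.
Next: December 2003 → 2003-12-04.
January 2004: 2004-01-04.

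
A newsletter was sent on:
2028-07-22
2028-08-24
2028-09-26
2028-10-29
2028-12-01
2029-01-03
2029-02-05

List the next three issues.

2029-03-10, 2029-04-12, 2029-05-15

Every event comes 33 days after the last (33, 33, 33, 33, 33, 33).
2029-02-05 + 33 days = 2029-03-10.
2029-03-10 + 33 days = 2029-04-12.
2029-04-12 + 33 days = 2029-05-15.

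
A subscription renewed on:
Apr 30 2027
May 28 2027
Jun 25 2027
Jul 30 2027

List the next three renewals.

Aug 27 2027, Sep 24 2027, Oct 29 2027

Every date is a Friday; gaps 28, 28, 35 days.
Each is the last Friday of its month (at least one falls on the 29th or later, ruling out '4th Friday').
Last Friday of August 2027: Aug 27 2027.
Last Friday of September 2027: Sep 24 2027.
Last Friday of October 2027: Oct 29 2027.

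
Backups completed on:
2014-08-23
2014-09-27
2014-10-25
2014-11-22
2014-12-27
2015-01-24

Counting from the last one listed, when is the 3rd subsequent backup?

2015-04-25

All dates are Saturdays, 35, 28, 28, 35, 28 days apart.
Specifically, the 4th Saturday of each month.
February 2015 — 4th Saturday is 2015-02-28.
March 2015 — 4th Saturday is 2015-03-28.
4th Saturday of April 2015: 2015-04-25.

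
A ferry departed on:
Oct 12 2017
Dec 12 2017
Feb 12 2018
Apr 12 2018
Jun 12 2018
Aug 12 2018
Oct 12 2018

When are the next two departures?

Dec 12 2018, Feb 12 2019

Each date is the 12th; the gaps (61, 62, 59, 61, 61, 61) track the month lengths.
The rule is the 12th of every 2 months.
December 2018: Dec 12 2018.
Next: February 2019 → Feb 12 2019.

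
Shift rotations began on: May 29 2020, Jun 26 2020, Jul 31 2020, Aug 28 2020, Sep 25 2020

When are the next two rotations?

Oct 30 2020, Nov 27 2020

These are Fridays with 28, 35, 28, 28-day gaps.
Each is the final Friday of its month — May 29 2020 is past the 28th, so '4th Friday' doesn't fit.
Last Friday of October 2020: Oct 30 2020.
November 2020 ends with Friday Nov 27 2020.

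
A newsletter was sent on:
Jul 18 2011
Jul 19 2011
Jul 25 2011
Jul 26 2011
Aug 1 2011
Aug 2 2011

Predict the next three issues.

The gap pattern 1, 6, 1, 6, 1 repeats every 2 events.
These are the Mondays and Tuesdays of each week.
Next Monday: Aug 8 2011.
The following Tuesday is Aug 9 2011.
Next Monday: Aug 15 2011.

Aug 8 2011, Aug 9 2011, Aug 15 2011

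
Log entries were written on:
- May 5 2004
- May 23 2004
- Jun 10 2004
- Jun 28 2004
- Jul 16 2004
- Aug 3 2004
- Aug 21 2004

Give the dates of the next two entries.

The spacing is 18, 18, 18, 18, 18, 18 days — always 18 days.
Aug 21 2004 + 18 days = Sep 8 2004.
Sep 8 2004 + 18 days = Sep 26 2004.

Sep 8 2004, Sep 26 2004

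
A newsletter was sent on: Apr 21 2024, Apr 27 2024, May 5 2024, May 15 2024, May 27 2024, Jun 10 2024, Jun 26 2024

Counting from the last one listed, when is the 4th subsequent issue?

The spacing grows by 2 each time: 6, 8, 10, 12, 14, 16 days.
Next gap: 18 days. Jun 26 2024 + 18 days = Jul 14 2024.
Next gap: 20 days. Jul 14 2024 + 20 days = Aug 3 2024.
Next gap: 22 days. Aug 3 2024 + 22 days = Aug 25 2024.
Next gap: 24 days. Aug 25 2024 + 24 days = Sep 18 2024.

Sep 18 2024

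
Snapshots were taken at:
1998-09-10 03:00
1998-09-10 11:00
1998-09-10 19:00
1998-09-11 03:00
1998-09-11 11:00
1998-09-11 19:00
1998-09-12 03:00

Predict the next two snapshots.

Gaps: 8, 8, 8, 8, 8, 8 hours — each event is 8 hours after the previous one.
1998-09-12 03:00 + 8 h = 1998-09-12 11:00.
1998-09-12 11:00 + 8 h = 1998-09-12 19:00.

1998-09-12 11:00, 1998-09-12 19:00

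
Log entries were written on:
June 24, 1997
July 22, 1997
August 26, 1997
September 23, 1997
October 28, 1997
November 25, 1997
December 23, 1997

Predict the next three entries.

January 27, 1998; February 24, 1998; March 24, 1998

All dates are Tuesdays, 28, 35, 28, 35, 28, 28 days apart.
Specifically, the 4th Tuesday of each month.
4th Tuesday of January 1998: January 27, 1998.
February 1998 — 4th Tuesday is February 24, 1998.
4th Tuesday of March 1998: March 24, 1998.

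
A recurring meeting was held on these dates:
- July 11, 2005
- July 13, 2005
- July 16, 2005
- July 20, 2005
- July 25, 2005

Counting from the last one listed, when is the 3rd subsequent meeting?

August 15, 2005

The spacing grows by 1 each time: 2, 3, 4, 5 days.
Next gap: 6 days. July 25, 2005 + 6 days = July 31, 2005.
Next gap: 7 days. July 31, 2005 + 7 days = August 7, 2005.
Next gap: 8 days. August 7, 2005 + 8 days = August 15, 2005.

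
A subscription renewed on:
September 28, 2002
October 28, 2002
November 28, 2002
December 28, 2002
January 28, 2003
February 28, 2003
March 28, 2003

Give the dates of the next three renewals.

Gaps: 30, 31, 30, 31, 31, 28 days — not constant. Every event is on the 28th of the month.
Pattern: the 28th of each month.
April 2003: April 28, 2003.
Next: May 2003 → May 28, 2003.
Next: June 2003 → June 28, 2003.

April 28, 2003; May 28, 2003; June 28, 2003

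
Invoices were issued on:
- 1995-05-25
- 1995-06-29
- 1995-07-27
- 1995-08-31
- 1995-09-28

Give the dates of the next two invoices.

1995-10-26, 1995-11-30

All Thursdays; the gaps (35, 28, 35, 28) vary with month length.
This is the last Thursday of each month.
Last Thursday of October 1995: 1995-10-26.
Last Thursday of November 1995: 1995-11-30.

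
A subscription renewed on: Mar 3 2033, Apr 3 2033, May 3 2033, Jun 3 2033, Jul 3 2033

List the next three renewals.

Each date is the 3rd; the gaps (31, 30, 31, 30) track the month lengths.
The rule is the 3rd of each month.
Next: August 2033 → Aug 3 2033.
Next: September 2033 → Sep 3 2033.
Next: October 2033 → Oct 3 2033.

Aug 3 2033, Sep 3 2033, Oct 3 2033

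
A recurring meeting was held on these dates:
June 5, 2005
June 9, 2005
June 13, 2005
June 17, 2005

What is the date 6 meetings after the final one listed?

July 11, 2005

The spacing is 4, 4, 4 days — always 4 days.
June 17, 2005 + 4 days = June 21, 2005.
June 21, 2005 + 4 days = June 25, 2005.
June 25, 2005 + 4 days = June 29, 2005.
June 29, 2005 + 4 days = July 3, 2005.
July 3, 2005 + 4 days = July 7, 2005.
July 7, 2005 + 4 days = July 11, 2005.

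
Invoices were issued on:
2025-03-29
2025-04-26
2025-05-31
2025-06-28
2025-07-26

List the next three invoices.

2025-08-30, 2025-09-27, 2025-10-25

All Saturdays; the gaps (28, 35, 28, 28) vary with month length.
This is the last Saturday of each month.
Last Saturday of August 2025: 2025-08-30.
Last Saturday of September 2025: 2025-09-27.
October 2025 ends with Saturday 2025-10-25.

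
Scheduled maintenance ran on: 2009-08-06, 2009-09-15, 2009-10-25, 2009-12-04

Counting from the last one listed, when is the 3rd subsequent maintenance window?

2010-04-03

The spacing is 40, 40, 40 days — always 40 days.
2009-12-04 + 40 days = 2010-01-13.
2010-01-13 + 40 days = 2010-02-22.
2010-02-22 + 40 days = 2010-04-03.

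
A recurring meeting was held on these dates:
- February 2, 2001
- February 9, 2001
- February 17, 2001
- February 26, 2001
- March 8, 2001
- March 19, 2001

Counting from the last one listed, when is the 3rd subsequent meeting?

The spacing grows by 1 each time: 7, 8, 9, 10, 11 days.
Next gap: 12 days. March 19, 2001 + 12 days = March 31, 2001.
Next gap: 13 days. March 31, 2001 + 13 days = April 13, 2001.
Next gap: 14 days. April 13, 2001 + 14 days = April 27, 2001.

April 27, 2001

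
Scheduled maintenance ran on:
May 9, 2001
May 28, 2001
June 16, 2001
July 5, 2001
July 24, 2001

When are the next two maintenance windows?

Gaps between consecutive events: 19, 19, 19, 19 days — a constant 19-day interval.
July 24, 2001 + 19 days = August 12, 2001.
August 12, 2001 + 19 days = August 31, 2001.

August 12, 2001; August 31, 2001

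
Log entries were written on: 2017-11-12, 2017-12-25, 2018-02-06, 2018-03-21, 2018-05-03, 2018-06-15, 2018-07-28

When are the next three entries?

2018-09-09, 2018-10-22, 2018-12-04

Gaps between consecutive events: 43, 43, 43, 43, 43, 43 days — a constant 43-day interval.
2018-07-28 + 43 days = 2018-09-09.
2018-09-09 + 43 days = 2018-10-22.
2018-10-22 + 43 days = 2018-12-04.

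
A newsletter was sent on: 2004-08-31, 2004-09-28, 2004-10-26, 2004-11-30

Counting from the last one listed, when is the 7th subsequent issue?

Every date is a Tuesday; gaps 28, 28, 35 days.
Each is the last Tuesday of its month (at least one falls on the 29th or later, ruling out '4th Tuesday').
Last Tuesday of December 2004: 2004-12-28.
January 2005 ends with Tuesday 2005-01-25.
Last Tuesday of February 2005: 2005-02-22.
March 2005 ends with Tuesday 2005-03-29.
April 2005 ends with Tuesday 2005-04-26.
May 2005 ends with Tuesday 2005-05-31.
June 2005 ends with Tuesday 2005-06-28.

2005-06-28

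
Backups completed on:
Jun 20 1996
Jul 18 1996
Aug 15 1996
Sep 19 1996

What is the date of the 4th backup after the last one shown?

All dates are Thursdays, 28, 28, 35 days apart.
Specifically, the 3rd Thursday of each month.
3rd Thursday of October 1996: Oct 17 1996.
3rd Thursday of November 1996: Nov 21 1996.
December 1996 — 3rd Thursday is Dec 19 1996.
January 1997 — 3rd Thursday is Jan 16 1997.

Jan 16 1997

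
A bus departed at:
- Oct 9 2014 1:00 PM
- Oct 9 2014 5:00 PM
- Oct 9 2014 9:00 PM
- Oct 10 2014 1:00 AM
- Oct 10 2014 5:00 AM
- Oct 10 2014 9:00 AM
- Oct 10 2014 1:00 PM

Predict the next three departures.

The interval is a steady 4 hours (4, 4, 4, 4, 4, 4).
Oct 10 2014 1:00 PM + 4 h = Oct 10 2014 5:00 PM.
Oct 10 2014 5:00 PM + 4 h = Oct 10 2014 9:00 PM.
Oct 10 2014 9:00 PM + 4 h = Oct 11 2014 1:00 AM.

Oct 10 2014 5:00 PM, Oct 10 2014 9:00 PM, Oct 11 2014 1:00 AM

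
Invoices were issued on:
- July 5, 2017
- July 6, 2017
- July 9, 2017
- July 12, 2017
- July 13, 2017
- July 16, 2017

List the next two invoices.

Gaps: 1, 3, 3, 1, 3 days — not constant, but cyclic with period 3.
The events fall on every Wednesday, Thursday and Sunday.
The following Wednesday is July 19, 2017.
Next Thursday: July 20, 2017.

July 19, 2017; July 20, 2017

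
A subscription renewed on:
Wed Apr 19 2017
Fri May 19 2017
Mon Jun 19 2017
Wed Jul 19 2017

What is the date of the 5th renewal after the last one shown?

The day-of-month is always 19 (30, 31, 30 days between events).
So this recurs on the 19th of each month.
Next: August 2017 → Sat Aug 19 2017.
Next: September 2017 → Tue Sep 19 2017.
Next: October 2017 → Thu Oct 19 2017.
November 2017: Sun Nov 19 2017.
Next: December 2017 → Tue Dec 19 2017.

Tue Dec 19 2017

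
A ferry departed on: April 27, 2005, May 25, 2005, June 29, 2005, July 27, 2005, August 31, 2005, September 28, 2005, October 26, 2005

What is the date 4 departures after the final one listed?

February 22, 2006

Every date is a Wednesday; gaps 28, 35, 28, 35, 28, 28 days.
Each is the last Wednesday of its month (at least one falls on the 29th or later, ruling out '4th Wednesday').
November 2005 ends with Wednesday November 30, 2005.
December 2005 ends with Wednesday December 28, 2005.
Last Wednesday of January 2006: January 25, 2006.
February 2006 ends with Wednesday February 22, 2006.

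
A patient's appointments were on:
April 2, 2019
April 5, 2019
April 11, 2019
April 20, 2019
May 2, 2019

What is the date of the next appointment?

May 17, 2019

Intervals are 3, 6, 9, 12 days — an arithmetic progression with common difference 3.
Next gap: 15 days. May 2, 2019 + 15 days = May 17, 2019.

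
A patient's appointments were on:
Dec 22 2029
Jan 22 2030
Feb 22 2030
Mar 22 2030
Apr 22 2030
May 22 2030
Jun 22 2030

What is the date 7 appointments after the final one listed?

The day-of-month is always 22 (31, 31, 28, 31, 30, 31 days between events).
So this recurs on the 22nd of each month.
Next: July 2030 → Jul 22 2030.
August 2030: Aug 22 2030.
September 2030: Sep 22 2030.
Next: October 2030 → Oct 22 2030.
November 2030: Nov 22 2030.
Next: December 2030 → Dec 22 2030.
January 2031: Jan 22 2031.

Jan 22 2031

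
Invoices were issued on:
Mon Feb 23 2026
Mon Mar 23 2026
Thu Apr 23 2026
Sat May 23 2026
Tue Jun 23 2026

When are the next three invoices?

Thu Jul 23 2026, Sun Aug 23 2026, Wed Sep 23 2026

The day-of-month is always 23 (28, 31, 30, 31 days between events).
So this recurs on the 23rd of each month.
July 2026: Thu Jul 23 2026.
Next: August 2026 → Sun Aug 23 2026.
September 2026: Wed Sep 23 2026.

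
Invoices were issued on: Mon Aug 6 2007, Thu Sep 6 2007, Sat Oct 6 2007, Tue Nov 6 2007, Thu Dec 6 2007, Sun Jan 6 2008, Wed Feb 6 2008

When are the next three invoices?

Thu Mar 6 2008, Sun Apr 6 2008, Tue May 6 2008

Each date is the 6th; the gaps (31, 30, 31, 30, 31, 31) track the month lengths.
The rule is the 6th of each month.
March 2008: Thu Mar 6 2008.
April 2008: Sun Apr 6 2008.
May 2008: Tue May 6 2008.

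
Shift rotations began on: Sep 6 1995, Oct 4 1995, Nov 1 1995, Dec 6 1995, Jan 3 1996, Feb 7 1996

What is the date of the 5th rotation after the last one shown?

Jul 3 1996

These are Wednesdays at 28- or 35-day spacing (28, 28, 35, 28, 35).
The pattern: 1st Wednesday of the month.
1st Wednesday of March 1996: Mar 6 1996.
April 1996 — 1st Wednesday is Apr 3 1996.
May 1996 — 1st Wednesday is May 1 1996.
June 1996 — 1st Wednesday is Jun 5 1996.
July 1996 — 1st Wednesday is Jul 3 1996.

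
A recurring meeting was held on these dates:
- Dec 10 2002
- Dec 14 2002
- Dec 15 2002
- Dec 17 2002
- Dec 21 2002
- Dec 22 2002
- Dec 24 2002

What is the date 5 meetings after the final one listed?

The gap pattern 4, 1, 2, 4, 1, 2 repeats every 3 events.
These are the Tuesdays, Saturdays and Sundays of each week.
The following Saturday is Dec 28 2002.
The following Sunday is Dec 29 2002.
Next Tuesday: Dec 31 2002.
The following Saturday is Jan 4 2003.
Next Sunday: Jan 5 2003.

Jan 5 2003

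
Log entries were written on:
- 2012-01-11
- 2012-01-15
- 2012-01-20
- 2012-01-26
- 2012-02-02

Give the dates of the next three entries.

2012-02-10, 2012-02-19, 2012-02-29

The spacing grows by 1 each time: 4, 5, 6, 7 days.
Next gap: 8 days. 2012-02-02 + 8 days = 2012-02-10.
Next gap: 9 days. 2012-02-10 + 9 days = 2012-02-19.
Next gap: 10 days. 2012-02-19 + 10 days = 2012-02-29.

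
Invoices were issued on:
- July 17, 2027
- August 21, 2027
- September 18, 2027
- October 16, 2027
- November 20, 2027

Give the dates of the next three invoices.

All dates are Saturdays, 35, 28, 28, 35 days apart.
Specifically, the 3rd Saturday of each month.
December 2027 — 3rd Saturday is December 18, 2027.
January 2028 — 3rd Saturday is January 15, 2028.
3rd Saturday of February 2028: February 19, 2028.

December 18, 2027; January 15, 2028; February 19, 2028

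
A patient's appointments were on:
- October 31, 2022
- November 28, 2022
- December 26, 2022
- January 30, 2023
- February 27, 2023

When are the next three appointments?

Every date is a Monday; gaps 28, 28, 35, 28 days.
Each is the last Monday of its month (at least one falls on the 29th or later, ruling out '4th Monday').
Last Monday of March 2023: March 27, 2023.
Last Monday of April 2023: April 24, 2023.
Last Monday of May 2023: May 29, 2023.

March 27, 2023; April 24, 2023; May 29, 2023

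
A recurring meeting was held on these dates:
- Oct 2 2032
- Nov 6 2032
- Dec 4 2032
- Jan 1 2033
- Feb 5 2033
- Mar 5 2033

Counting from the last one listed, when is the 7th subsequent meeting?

Oct 1 2033

All dates are Saturdays, 35, 28, 28, 35, 28 days apart.
Specifically, the 1st Saturday of each month.
April 2033 — 1st Saturday is Apr 2 2033.
1st Saturday of May 2033: May 7 2033.
1st Saturday of June 2033: Jun 4 2033.
1st Saturday of July 2033: Jul 2 2033.
1st Saturday of August 2033: Aug 6 2033.
1st Saturday of September 2033: Sep 3 2033.
1st Saturday of October 2033: Oct 1 2033.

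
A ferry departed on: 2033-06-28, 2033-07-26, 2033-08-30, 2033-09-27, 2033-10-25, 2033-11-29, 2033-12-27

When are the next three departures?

2034-01-31, 2034-02-28, 2034-03-28

All Tuesdays; the gaps (28, 35, 28, 28, 35, 28) vary with month length.
This is the last Tuesday of each month.
January 2034 ends with Tuesday 2034-01-31.
February 2034 ends with Tuesday 2034-02-28.
Last Tuesday of March 2034: 2034-03-28.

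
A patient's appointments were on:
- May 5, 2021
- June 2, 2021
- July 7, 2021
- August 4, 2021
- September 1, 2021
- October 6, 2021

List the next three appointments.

Gaps: 28, 35, 28, 28, 35 days — a mix of 28 and 35. Every date is a Wednesday.
Each is the 1st Wednesday of its month.
November 2021 — 1st Wednesday is November 3, 2021.
1st Wednesday of December 2021: December 1, 2021.
January 2022 — 1st Wednesday is January 5, 2022.

November 3, 2021; December 1, 2021; January 5, 2022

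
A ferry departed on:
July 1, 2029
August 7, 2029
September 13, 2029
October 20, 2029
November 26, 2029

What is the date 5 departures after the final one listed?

The spacing is 37, 37, 37, 37 days — always 37 days.
November 26, 2029 + 37 days = January 2, 2030.
January 2, 2030 + 37 days = February 8, 2030.
February 8, 2030 + 37 days = March 17, 2030.
March 17, 2030 + 37 days = April 23, 2030.
April 23, 2030 + 37 days = May 30, 2030.

May 30, 2030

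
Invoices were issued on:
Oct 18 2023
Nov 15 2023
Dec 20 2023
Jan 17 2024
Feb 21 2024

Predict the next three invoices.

These are Wednesdays at 28- or 35-day spacing (28, 35, 28, 35).
The pattern: 3rd Wednesday of the month.
3rd Wednesday of March 2024: Mar 20 2024.
April 2024 — 3rd Wednesday is Apr 17 2024.
3rd Wednesday of May 2024: May 15 2024.

Mar 20 2024, Apr 17 2024, May 15 2024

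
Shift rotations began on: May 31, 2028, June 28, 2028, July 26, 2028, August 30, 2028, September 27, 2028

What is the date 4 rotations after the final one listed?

January 31, 2029

These are Wednesdays with 28, 28, 35, 28-day gaps.
Each is the final Wednesday of its month — May 31, 2028 is past the 28th, so '4th Wednesday' doesn't fit.
October 2028 ends with Wednesday October 25, 2028.
November 2028 ends with Wednesday November 29, 2028.
Last Wednesday of December 2028: December 27, 2028.
Last Wednesday of January 2029: January 31, 2029.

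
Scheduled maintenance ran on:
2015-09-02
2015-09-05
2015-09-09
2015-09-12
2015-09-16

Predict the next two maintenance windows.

Every event lands on a Wednesday or Saturday (gaps cycle 3, 4, 3, 4).
So the schedule is: every Wednesday and Saturday.
The following Saturday is 2015-09-19.
The following Wednesday is 2015-09-23.

2015-09-19, 2015-09-23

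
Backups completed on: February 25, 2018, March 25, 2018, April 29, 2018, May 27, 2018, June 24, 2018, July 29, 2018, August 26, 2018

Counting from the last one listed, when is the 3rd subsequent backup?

All Sundays; the gaps (28, 35, 28, 28, 35, 28) vary with month length.
This is the last Sunday of each month.
September 2018 ends with Sunday September 30, 2018.
Last Sunday of October 2018: October 28, 2018.
Last Sunday of November 2018: November 25, 2018.

November 25, 2018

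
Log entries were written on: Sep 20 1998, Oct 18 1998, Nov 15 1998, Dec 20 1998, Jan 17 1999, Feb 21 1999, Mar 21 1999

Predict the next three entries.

Gaps: 28, 28, 35, 28, 35, 28 days — a mix of 28 and 35. Every date is a Sunday.
Each is the 3rd Sunday of its month.
3rd Sunday of April 1999: Apr 18 1999.
3rd Sunday of May 1999: May 16 1999.
3rd Sunday of June 1999: Jun 20 1999.

Apr 18 1999, May 16 1999, Jun 20 1999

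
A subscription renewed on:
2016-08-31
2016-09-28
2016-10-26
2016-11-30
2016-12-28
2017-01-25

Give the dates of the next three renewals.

Every date is a Wednesday; gaps 28, 28, 35, 28, 28 days.
Each is the last Wednesday of its month (at least one falls on the 29th or later, ruling out '4th Wednesday').
February 2017 ends with Wednesday 2017-02-22.
Last Wednesday of March 2017: 2017-03-29.
April 2017 ends with Wednesday 2017-04-26.

2017-02-22, 2017-03-29, 2017-04-26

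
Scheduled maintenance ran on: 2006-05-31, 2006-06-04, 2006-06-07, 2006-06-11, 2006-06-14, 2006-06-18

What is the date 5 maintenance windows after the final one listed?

2006-07-05

The gap pattern 4, 3, 4, 3, 4 repeats every 2 events.
These are the Wednesdays and Sundays of each week.
Next Wednesday: 2006-06-21.
Next Sunday: 2006-06-25.
Next Wednesday: 2006-06-28.
The following Sunday is 2006-07-02.
Next Wednesday: 2006-07-05.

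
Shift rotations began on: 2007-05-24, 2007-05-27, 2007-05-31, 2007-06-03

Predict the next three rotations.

2007-06-07, 2007-06-10, 2007-06-14

Every event lands on a Thursday or Sunday (gaps cycle 3, 4, 3).
So the schedule is: every Thursday and Sunday.
Next Thursday: 2007-06-07.
The following Sunday is 2007-06-10.
Next Thursday: 2007-06-14.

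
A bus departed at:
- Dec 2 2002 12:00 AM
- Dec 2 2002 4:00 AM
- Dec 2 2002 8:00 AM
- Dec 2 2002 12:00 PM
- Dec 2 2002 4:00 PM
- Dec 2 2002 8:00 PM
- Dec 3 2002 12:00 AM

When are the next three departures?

Dec 3 2002 4:00 AM, Dec 3 2002 8:00 AM, Dec 3 2002 12:00 PM

Gaps: 4, 4, 4, 4, 4, 4 hours — each event is 4 hours after the previous one.
Dec 3 2002 12:00 AM + 4 h = Dec 3 2002 4:00 AM.
Dec 3 2002 4:00 AM + 4 h = Dec 3 2002 8:00 AM.
Dec 3 2002 8:00 AM + 4 h = Dec 3 2002 12:00 PM.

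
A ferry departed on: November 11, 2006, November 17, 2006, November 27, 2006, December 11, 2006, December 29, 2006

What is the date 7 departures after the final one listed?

August 24, 2007

Gaps: 6, 10, 14, 18 days — each gap is 4 larger than the previous one.
Next gap: 22 days. December 29, 2006 + 22 days = January 20, 2007.
Next gap: 26 days. January 20, 2007 + 26 days = February 15, 2007.
Next gap: 30 days. February 15, 2007 + 30 days = March 17, 2007.
Next gap: 34 days. March 17, 2007 + 34 days = April 20, 2007.
Next gap: 38 days. April 20, 2007 + 38 days = May 28, 2007.
Next gap: 42 days. May 28, 2007 + 42 days = July 9, 2007.
Next gap: 46 days. July 9, 2007 + 46 days = August 24, 2007.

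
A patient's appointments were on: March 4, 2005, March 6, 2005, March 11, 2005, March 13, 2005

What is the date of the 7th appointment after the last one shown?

Every event lands on a Friday or Sunday (gaps cycle 2, 5, 2).
So the schedule is: every Friday and Sunday.
Next Friday: March 18, 2005.
Next Sunday: March 20, 2005.
Next Friday: March 25, 2005.
Next Sunday: March 27, 2005.
Next Friday: April 1, 2005.
Next Sunday: April 3, 2005.
Next Friday: April 8, 2005.

April 8, 2005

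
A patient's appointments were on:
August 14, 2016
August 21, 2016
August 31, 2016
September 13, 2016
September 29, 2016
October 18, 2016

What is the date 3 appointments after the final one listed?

January 1, 2017

Intervals are 7, 10, 13, 16, 19 days — an arithmetic progression with common difference 3.
Next gap: 22 days. October 18, 2016 + 22 days = November 9, 2016.
Next gap: 25 days. November 9, 2016 + 25 days = December 4, 2016.
Next gap: 28 days. December 4, 2016 + 28 days = January 1, 2017.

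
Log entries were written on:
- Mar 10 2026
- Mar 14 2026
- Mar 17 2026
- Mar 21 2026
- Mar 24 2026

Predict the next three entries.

Every event lands on a Tuesday or Saturday (gaps cycle 4, 3, 4, 3).
So the schedule is: every Tuesday and Saturday.
Next Saturday: Mar 28 2026.
The following Tuesday is Mar 31 2026.
The following Saturday is Apr 4 2026.

Mar 28 2026, Mar 31 2026, Apr 4 2026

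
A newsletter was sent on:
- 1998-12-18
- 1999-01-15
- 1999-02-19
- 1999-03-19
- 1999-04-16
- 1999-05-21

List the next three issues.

1999-06-18, 1999-07-16, 1999-08-20

These are Fridays at 28- or 35-day spacing (28, 35, 28, 28, 35).
The pattern: 3rd Friday of the month.
3rd Friday of June 1999: 1999-06-18.
3rd Friday of July 1999: 1999-07-16.
August 1999 — 3rd Friday is 1999-08-20.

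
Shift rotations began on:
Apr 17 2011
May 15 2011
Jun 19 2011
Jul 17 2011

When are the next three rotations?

All dates are Sundays, 28, 35, 28 days apart.
Specifically, the 3rd Sunday of each month.
3rd Sunday of August 2011: Aug 21 2011.
3rd Sunday of September 2011: Sep 18 2011.
3rd Sunday of October 2011: Oct 16 2011.

Aug 21 2011, Sep 18 2011, Oct 16 2011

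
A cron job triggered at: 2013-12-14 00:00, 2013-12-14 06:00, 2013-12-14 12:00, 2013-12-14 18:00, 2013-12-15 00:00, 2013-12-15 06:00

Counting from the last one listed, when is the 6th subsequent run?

2013-12-16 18:00

Spacing: 6, 6, 6, 6, 6 h — constant 6 h.
2013-12-15 06:00 + 6 h = 2013-12-15 12:00.
2013-12-15 12:00 + 6 h = 2013-12-15 18:00.
2013-12-15 18:00 + 6 h = 2013-12-16 00:00.
2013-12-16 00:00 + 6 h = 2013-12-16 06:00.
2013-12-16 06:00 + 6 h = 2013-12-16 12:00.
2013-12-16 12:00 + 6 h = 2013-12-16 18:00.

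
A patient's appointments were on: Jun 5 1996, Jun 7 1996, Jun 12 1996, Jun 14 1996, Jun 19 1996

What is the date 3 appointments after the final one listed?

Jun 28 1996

Gaps: 2, 5, 2, 5 days — not constant, but cyclic with period 2.
The events fall on every Wednesday and Friday.
The following Friday is Jun 21 1996.
Next Wednesday: Jun 26 1996.
Next Friday: Jun 28 1996.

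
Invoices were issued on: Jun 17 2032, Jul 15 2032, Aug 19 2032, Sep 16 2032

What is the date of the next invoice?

Gaps: 28, 35, 28 days — a mix of 28 and 35. Every date is a Thursday.
Each is the 3rd Thursday of its month.
3rd Thursday of October 2032: Oct 21 2032.

Oct 21 2032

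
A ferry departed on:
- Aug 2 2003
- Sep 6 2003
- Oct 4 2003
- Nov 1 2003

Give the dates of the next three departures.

Gaps: 35, 28, 28 days — a mix of 28 and 35. Every date is a Saturday.
Each is the 1st Saturday of its month.
December 2003 — 1st Saturday is Dec 6 2003.
January 2004 — 1st Saturday is Jan 3 2004.
February 2004 — 1st Saturday is Feb 7 2004.

Dec 6 2003, Jan 3 2004, Feb 7 2004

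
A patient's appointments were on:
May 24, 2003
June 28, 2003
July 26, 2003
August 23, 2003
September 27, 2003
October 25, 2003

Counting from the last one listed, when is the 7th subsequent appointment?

May 22, 2004

All dates are Saturdays, 35, 28, 28, 35, 28 days apart.
Specifically, the 4th Saturday of each month.
November 2003 — 4th Saturday is November 22, 2003.
December 2003 — 4th Saturday is December 27, 2003.
January 2004 — 4th Saturday is January 24, 2004.
4th Saturday of February 2004: February 28, 2004.
March 2004 — 4th Saturday is March 27, 2004.
April 2004 — 4th Saturday is April 24, 2004.
4th Saturday of May 2004: May 22, 2004.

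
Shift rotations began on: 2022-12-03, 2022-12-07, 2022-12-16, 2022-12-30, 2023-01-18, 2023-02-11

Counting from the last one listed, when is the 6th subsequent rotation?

Intervals are 4, 9, 14, 19, 24 days — an arithmetic progression with common difference 5.
Next gap: 29 days. 2023-02-11 + 29 days = 2023-03-12.
Next gap: 34 days. 2023-03-12 + 34 days = 2023-04-15.
Next gap: 39 days. 2023-04-15 + 39 days = 2023-05-24.
Next gap: 44 days. 2023-05-24 + 44 days = 2023-07-07.
Next gap: 49 days. 2023-07-07 + 49 days = 2023-08-25.
Next gap: 54 days. 2023-08-25 + 54 days = 2023-10-18.

2023-10-18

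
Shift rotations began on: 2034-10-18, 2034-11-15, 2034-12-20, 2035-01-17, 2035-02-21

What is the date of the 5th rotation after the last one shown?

All dates are Wednesdays, 28, 35, 28, 35 days apart.
Specifically, the 3rd Wednesday of each month.
March 2035 — 3rd Wednesday is 2035-03-21.
3rd Wednesday of April 2035: 2035-04-18.
May 2035 — 3rd Wednesday is 2035-05-16.
June 2035 — 3rd Wednesday is 2035-06-20.
3rd Wednesday of July 2035: 2035-07-18.

2035-07-18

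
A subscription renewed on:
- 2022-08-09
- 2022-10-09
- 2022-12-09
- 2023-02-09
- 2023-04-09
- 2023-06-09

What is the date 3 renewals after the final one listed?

The day-of-month is always 9 (61, 61, 62, 59, 61 days between events).
So this recurs on the 9th of every 2 months.
Next: August 2023 → 2023-08-09.
October 2023: 2023-10-09.
December 2023: 2023-12-09.

2023-12-09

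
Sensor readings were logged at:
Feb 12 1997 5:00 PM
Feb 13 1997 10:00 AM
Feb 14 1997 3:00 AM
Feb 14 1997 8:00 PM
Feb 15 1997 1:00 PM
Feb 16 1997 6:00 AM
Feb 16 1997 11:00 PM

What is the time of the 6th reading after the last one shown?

Spacing: 17, 17, 17, 17, 17, 17 h — constant 17 h.
Feb 16 1997 11:00 PM + 17 h = Feb 17 1997 4:00 PM.
Feb 17 1997 4:00 PM + 17 h = Feb 18 1997 9:00 AM.
Feb 18 1997 9:00 AM + 17 h = Feb 19 1997 2:00 AM.
Feb 19 1997 2:00 AM + 17 h = Feb 19 1997 7:00 PM.
Feb 19 1997 7:00 PM + 17 h = Feb 20 1997 12:00 PM.
Feb 20 1997 12:00 PM + 17 h = Feb 21 1997 5:00 AM.

Feb 21 1997 5:00 AM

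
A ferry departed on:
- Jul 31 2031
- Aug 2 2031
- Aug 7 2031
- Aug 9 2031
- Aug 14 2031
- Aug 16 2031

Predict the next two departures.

Aug 21 2031, Aug 23 2031

Every event lands on a Thursday or Saturday (gaps cycle 2, 5, 2, 5, 2).
So the schedule is: every Thursday and Saturday.
Next Thursday: Aug 21 2031.
The following Saturday is Aug 23 2031.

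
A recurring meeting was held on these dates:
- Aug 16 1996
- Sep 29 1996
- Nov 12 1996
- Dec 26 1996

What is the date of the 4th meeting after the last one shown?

Gaps between consecutive events: 44, 44, 44 days — a constant 44-day interval.
Dec 26 1996 + 44 days = Feb 8 1997.
Feb 8 1997 + 44 days = Mar 24 1997.
Mar 24 1997 + 44 days = May 7 1997.
May 7 1997 + 44 days = Jun 20 1997.

Jun 20 1997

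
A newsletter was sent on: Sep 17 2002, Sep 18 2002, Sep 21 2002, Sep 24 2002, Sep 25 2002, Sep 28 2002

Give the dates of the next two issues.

Gaps: 1, 3, 3, 1, 3 days — not constant, but cyclic with period 3.
The events fall on every Tuesday, Wednesday and Saturday.
The following Tuesday is Oct 1 2002.
The following Wednesday is Oct 2 2002.

Oct 1 2002, Oct 2 2002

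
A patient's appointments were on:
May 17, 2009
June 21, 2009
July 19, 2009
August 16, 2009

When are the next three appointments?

These are Sundays at 28- or 35-day spacing (35, 28, 28).
The pattern: 3rd Sunday of the month.
September 2009 — 3rd Sunday is September 20, 2009.
October 2009 — 3rd Sunday is October 18, 2009.
3rd Sunday of November 2009: November 15, 2009.

September 20, 2009; October 18, 2009; November 15, 2009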